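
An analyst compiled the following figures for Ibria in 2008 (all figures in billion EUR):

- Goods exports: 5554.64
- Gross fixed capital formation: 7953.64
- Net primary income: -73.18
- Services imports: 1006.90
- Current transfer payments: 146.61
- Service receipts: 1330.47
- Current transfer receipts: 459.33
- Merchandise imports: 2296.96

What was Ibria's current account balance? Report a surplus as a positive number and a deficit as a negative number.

3820.79

Goods balance = 5554.64 - 2296.96 = 3257.68
Services balance = 1330.47 - 1006.90 = 323.57
Trade balance (goods + services) = 3257.68 + 323.57 = 3581.25
Net primary income = -73.18
Net secondary income = 459.33 - 146.61 = 312.72
Current account = 3581.25 + (-73.18) + 312.72 = 3820.79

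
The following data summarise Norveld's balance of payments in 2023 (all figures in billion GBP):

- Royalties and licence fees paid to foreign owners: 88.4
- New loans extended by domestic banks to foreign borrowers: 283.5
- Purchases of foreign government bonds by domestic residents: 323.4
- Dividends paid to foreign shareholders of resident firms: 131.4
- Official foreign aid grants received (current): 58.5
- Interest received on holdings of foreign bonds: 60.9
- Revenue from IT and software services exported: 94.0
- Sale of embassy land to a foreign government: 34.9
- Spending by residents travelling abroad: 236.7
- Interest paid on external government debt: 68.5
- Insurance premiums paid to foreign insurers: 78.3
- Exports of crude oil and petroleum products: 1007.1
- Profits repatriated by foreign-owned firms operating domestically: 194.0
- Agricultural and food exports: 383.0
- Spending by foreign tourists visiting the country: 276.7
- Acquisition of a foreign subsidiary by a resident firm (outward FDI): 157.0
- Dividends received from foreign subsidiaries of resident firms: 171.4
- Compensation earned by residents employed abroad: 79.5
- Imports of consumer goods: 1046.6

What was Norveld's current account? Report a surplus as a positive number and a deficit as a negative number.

Goods: 383.0 - 1046.6 + 1007.1 = 343.5
Services: -88.4 + 276.7 + 94.0 - 78.3 - 236.7 = -32.7
Primary income: 79.5 + 171.4 - 68.5 - 131.4 + 60.9 - 194.0 = -82.1
Secondary income: 58.5
Current account = 343.5 + (-32.7) + (-82.1) + 58.5 = 287.2
(Excluded from the current account — financial account: new loans extended by domestic banks to foreign borrowers 283.5, purchases of foreign government bonds by domestic residents 323.4, acquisition of a foreign subsidiary by a resident firm (outward FDI) 157.0; capital account: sale of embassy land to a foreign government 34.9.)

287.2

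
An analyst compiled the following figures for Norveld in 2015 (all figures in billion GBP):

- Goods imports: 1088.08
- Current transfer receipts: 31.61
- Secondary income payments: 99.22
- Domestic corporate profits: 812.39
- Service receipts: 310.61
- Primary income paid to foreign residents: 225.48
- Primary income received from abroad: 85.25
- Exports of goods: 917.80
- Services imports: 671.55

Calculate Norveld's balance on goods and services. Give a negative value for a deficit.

Goods balance = 917.80 - 1088.08 = -170.28
Services balance = 310.61 - 671.55 = -360.94
Trade balance (goods + services) = -170.28 + (-360.94) = -531.22

-531.22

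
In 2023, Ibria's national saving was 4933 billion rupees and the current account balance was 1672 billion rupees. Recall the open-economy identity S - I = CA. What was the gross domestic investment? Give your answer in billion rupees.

S - I = CA (net lending to the rest of the world).
I = S - CA = 4933 - 1672 = 3261

3261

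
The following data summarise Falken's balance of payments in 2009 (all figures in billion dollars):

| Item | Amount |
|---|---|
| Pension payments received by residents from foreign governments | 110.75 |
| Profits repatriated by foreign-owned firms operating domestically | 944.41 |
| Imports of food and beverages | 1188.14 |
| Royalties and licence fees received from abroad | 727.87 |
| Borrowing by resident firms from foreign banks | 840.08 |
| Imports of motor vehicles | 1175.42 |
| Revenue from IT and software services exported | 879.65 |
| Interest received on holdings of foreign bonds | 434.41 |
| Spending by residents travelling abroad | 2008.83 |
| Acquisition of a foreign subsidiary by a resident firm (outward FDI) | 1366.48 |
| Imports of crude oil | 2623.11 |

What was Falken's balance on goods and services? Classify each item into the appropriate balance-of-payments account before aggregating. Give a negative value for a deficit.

-5387.98

Goods: -1175.42 - 2623.11 - 1188.14 = -4986.67
Services: -2008.83 + 727.87 + 879.65 = -401.31
Trade balance = -4986.67 + (-401.31) = -5387.98
(Excluded from the trade balance — secondary income: pension payments received by residents from foreign governments 110.75; primary income: profits repatriated by foreign-owned firms operating domestically 944.41, interest received on holdings of foreign bonds 434.41; financial account: borrowing by resident firms from foreign banks 840.08, acquisition of a foreign subsidiary by a resident firm (outward FDI) 1366.48.)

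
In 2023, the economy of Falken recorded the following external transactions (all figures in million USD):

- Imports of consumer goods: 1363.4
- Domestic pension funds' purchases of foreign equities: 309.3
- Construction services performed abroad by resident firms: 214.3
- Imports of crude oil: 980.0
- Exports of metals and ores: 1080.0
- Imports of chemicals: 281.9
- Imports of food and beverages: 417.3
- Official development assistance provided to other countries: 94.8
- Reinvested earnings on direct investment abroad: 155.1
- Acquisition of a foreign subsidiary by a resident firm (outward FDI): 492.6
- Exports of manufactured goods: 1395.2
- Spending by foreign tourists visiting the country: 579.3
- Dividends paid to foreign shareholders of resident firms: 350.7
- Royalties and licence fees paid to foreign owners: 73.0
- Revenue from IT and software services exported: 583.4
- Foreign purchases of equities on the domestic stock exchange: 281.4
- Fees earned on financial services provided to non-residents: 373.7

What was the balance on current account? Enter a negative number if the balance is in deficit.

Goods: -417.3 + 1080.0 + 1395.2 - 1363.4 - 980.0 - 281.9 = -567.4
Services: 579.3 + 214.3 - 73.0 + 583.4 + 373.7 = 1677.7
Primary income: 155.1 - 350.7 = -195.6
Secondary income: -94.8
Current account = (-567.4) + 1677.7 + (-195.6) + (-94.8) = 819.9
(Excluded from the current account — financial account: domestic pension funds' purchases of foreign equities 309.3, acquisition of a foreign subsidiary by a resident firm (outward FDI) 492.6, foreign purchases of equities on the domestic stock exchange 281.4.)

819.9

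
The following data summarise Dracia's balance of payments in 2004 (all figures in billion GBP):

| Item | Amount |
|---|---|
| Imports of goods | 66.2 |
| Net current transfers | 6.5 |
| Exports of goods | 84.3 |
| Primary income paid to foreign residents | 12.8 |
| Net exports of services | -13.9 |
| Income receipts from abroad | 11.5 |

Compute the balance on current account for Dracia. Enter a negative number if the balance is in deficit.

Goods balance = 84.3 - 66.2 = 18.1
Services balance = -13.9
Trade balance (goods + services) = 18.1 + (-13.9) = 4.2
Net primary income = 11.5 - 12.8 = -1.3
Net secondary income = 6.5
Current account = 4.2 + (-1.3) + 6.5 = 9.4

9.4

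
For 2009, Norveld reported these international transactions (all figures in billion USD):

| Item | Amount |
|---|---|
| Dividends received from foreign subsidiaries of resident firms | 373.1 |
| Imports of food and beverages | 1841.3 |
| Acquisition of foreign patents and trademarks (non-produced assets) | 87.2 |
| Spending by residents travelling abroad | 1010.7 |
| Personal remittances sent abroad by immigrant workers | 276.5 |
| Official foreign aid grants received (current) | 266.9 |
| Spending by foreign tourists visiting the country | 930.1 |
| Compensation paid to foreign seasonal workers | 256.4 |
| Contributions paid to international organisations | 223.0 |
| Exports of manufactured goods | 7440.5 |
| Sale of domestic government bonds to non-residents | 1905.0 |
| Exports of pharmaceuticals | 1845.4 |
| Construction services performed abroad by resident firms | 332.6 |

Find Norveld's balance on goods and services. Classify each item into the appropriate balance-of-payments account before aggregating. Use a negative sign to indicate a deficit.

7696.6

Goods: 1845.4 + 7440.5 - 1841.3 = 7444.6
Services: 930.1 + 332.6 - 1010.7 = 252.0
Trade balance = 7444.6 + 252.0 = 7696.6
(Excluded from the trade balance — primary income: dividends received from foreign subsidiaries of resident firms 373.1, compensation paid to foreign seasonal workers 256.4; capital account: acquisition of foreign patents and trademarks (non-produced assets) 87.2; secondary income: personal remittances sent abroad by immigrant workers 276.5, official foreign aid grants received (current) 266.9, contributions paid to international organisations 223.0; financial account: sale of domestic government bonds to non-residents 1905.0.)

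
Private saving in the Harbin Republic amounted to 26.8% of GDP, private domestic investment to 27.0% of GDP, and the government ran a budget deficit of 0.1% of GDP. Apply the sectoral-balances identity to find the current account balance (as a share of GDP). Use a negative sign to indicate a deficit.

By the sectoral-balances identity, CA = (S_private - I) + (T - G).
Private balance = 26.8 - 27.0 = -0.2
Government balance (T - G) = -0.1
CA = -0.2 + (-0.1) = -0.3

-0.3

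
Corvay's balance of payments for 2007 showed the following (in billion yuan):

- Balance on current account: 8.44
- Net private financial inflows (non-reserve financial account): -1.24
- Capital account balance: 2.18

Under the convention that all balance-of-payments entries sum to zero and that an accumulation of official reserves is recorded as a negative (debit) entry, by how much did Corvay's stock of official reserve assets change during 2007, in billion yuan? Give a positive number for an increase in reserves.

9.38

Official reserve transactions balance = -(8.44 + 2.18 + (-1.24)) = -9.38
An accumulation of reserves is recorded as a debit (negative entry), so the change in the stock of reserves is the negative of that balance.
Change in official reserves = -(-9.38) = 9.38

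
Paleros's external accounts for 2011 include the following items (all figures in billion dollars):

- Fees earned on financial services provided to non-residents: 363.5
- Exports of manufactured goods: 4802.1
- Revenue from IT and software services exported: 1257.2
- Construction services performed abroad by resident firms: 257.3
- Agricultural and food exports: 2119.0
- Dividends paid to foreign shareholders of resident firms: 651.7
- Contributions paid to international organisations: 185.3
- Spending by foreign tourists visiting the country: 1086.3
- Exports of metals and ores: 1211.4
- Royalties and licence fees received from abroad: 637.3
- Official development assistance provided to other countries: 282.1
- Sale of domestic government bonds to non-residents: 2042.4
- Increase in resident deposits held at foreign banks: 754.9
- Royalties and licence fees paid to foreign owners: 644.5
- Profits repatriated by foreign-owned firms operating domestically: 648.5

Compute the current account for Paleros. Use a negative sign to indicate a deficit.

Goods: 1211.4 + 4802.1 + 2119.0 = 8132.5
Services: 637.3 - 644.5 + 1257.2 + 363.5 + 1086.3 + 257.3 = 2957.1
Primary income: -651.7 - 648.5 = -1300.2
Secondary income: -185.3 - 282.1 = -467.4
Current account = 8132.5 + 2957.1 + (-1300.2) + (-467.4) = 9322.0
(Excluded from the current account — financial account: sale of domestic government bonds to non-residents 2042.4, increase in resident deposits held at foreign banks 754.9.)

9322.0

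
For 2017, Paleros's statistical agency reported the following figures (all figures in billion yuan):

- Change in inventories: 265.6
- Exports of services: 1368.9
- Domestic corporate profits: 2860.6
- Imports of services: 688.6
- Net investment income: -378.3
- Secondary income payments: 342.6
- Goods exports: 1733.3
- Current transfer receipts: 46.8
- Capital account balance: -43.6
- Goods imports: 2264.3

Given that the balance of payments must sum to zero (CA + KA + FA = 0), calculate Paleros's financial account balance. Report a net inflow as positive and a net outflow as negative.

Goods balance = 1733.3 - 2264.3 = -531.0
Services balance = 1368.9 - 688.6 = 680.3
Trade balance (goods + services) = -531.0 + 680.3 = 149.3
Net primary income = -378.3
Net secondary income = 46.8 - 342.6 = -295.8
Current account = 149.3 + (-378.3) + (-295.8) = -524.8
Financial account = -(-524.8 + (-43.6)) = 568.4

568.4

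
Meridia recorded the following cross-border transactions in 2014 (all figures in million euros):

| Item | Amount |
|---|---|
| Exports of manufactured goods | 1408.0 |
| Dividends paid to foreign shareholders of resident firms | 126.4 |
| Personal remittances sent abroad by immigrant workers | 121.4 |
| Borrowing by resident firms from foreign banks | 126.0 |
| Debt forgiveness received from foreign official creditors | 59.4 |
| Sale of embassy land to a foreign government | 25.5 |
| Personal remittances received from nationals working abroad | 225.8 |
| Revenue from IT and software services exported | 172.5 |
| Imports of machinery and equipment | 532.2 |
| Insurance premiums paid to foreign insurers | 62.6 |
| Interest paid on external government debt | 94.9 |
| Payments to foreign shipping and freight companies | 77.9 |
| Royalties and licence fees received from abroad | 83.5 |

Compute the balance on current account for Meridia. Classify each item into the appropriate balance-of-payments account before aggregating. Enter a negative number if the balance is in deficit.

Goods: -532.2 + 1408.0 = 875.8
Services: 83.5 + 172.5 - 62.6 - 77.9 = 115.5
Primary income: -94.9 - 126.4 = -221.3
Secondary income: 225.8 - 121.4 = 104.4
Current account = 875.8 + 115.5 + (-221.3) + 104.4 = 874.4
(Excluded from the current account — financial account: borrowing by resident firms from foreign banks 126.0; capital account: debt forgiveness received from foreign official creditors 59.4, sale of embassy land to a foreign government 25.5.)

874.4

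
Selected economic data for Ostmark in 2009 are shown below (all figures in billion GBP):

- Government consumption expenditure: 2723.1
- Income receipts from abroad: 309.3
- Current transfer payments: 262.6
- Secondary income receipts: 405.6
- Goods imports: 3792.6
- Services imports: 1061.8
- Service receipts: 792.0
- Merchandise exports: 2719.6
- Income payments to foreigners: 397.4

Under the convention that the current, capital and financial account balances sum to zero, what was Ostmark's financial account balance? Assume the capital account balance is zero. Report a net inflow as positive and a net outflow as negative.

Goods balance = 2719.6 - 3792.6 = -1073.0
Services balance = 792.0 - 1061.8 = -269.8
Trade balance (goods + services) = -1073.0 + (-269.8) = -1342.8
Net primary income = 309.3 - 397.4 = -88.1
Net secondary income = 405.6 - 262.6 = 143.0
Current account = -1342.8 + (-88.1) + 143.0 = -1287.9
Financial account = -(-1287.9) = 1287.9

1287.9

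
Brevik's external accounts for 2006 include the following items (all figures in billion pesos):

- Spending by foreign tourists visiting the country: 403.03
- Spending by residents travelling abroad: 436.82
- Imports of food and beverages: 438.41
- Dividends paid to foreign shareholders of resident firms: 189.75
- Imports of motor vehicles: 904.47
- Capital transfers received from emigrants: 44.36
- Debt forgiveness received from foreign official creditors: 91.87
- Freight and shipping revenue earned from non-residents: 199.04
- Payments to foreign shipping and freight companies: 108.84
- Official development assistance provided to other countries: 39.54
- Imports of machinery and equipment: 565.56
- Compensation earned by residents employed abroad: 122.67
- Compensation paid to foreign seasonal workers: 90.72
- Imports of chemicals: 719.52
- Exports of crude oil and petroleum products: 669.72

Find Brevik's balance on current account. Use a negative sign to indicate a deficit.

-2099.17

Goods: -904.47 - 565.56 + 669.72 - 719.52 - 438.41 = -1958.24
Services: -108.84 - 436.82 + 403.03 + 199.04 = 56.41
Primary income: -90.72 + 122.67 - 189.75 = -157.80
Secondary income: -39.54
Current account = (-1958.24) + 56.41 + (-157.80) + (-39.54) = -2099.17
(Excluded from the current account — capital account: capital transfers received from emigrants 44.36, debt forgiveness received from foreign official creditors 91.87.)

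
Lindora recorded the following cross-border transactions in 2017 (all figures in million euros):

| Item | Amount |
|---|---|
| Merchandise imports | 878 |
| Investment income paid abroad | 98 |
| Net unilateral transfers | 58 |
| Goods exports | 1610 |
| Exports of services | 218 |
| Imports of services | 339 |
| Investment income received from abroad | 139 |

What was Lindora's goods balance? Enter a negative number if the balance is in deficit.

Goods balance = 1610 - 878 = 732

732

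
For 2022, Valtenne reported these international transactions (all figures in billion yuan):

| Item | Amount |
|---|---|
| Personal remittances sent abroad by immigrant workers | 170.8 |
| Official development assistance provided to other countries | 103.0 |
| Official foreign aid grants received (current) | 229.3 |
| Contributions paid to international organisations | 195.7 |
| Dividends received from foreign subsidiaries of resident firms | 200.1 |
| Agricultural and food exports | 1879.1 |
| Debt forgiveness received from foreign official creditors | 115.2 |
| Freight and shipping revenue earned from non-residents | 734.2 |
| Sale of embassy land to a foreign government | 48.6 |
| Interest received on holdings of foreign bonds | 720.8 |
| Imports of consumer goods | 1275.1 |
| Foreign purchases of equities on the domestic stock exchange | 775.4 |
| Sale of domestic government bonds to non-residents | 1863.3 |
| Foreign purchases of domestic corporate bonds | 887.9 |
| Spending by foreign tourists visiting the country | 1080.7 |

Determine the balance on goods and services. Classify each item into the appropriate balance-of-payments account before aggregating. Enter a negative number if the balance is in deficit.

2418.9

Goods: 1879.1 - 1275.1 = 604.0
Services: 1080.7 + 734.2 = 1814.9
Trade balance = 604.0 + 1814.9 = 2418.9
(Excluded from the trade balance — secondary income: personal remittances sent abroad by immigrant workers 170.8, official development assistance provided to other countries 103.0, official foreign aid grants received (current) 229.3, contributions paid to international organisations 195.7; primary income: dividends received from foreign subsidiaries of resident firms 200.1, interest received on holdings of foreign bonds 720.8; capital account: debt forgiveness received from foreign official creditors 115.2, sale of embassy land to a foreign government 48.6; financial account: foreign purchases of equities on the domestic stock exchange 775.4, sale of domestic government bonds to non-residents 1863.3, foreign purchases of domestic corporate bonds 887.9.)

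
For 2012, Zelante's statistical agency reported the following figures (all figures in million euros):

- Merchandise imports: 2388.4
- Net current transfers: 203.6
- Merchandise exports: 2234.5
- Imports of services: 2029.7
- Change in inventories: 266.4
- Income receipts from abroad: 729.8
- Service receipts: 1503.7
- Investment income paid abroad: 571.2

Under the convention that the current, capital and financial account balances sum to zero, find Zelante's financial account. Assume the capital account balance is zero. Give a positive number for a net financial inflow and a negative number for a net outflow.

317.7

Goods balance = 2234.5 - 2388.4 = -153.9
Services balance = 1503.7 - 2029.7 = -526.0
Trade balance (goods + services) = -153.9 + (-526.0) = -679.9
Net primary income = 729.8 - 571.2 = 158.6
Net secondary income = 203.6
Current account = -679.9 + 158.6 + 203.6 = -317.7
Financial account = -(-317.7) = 317.7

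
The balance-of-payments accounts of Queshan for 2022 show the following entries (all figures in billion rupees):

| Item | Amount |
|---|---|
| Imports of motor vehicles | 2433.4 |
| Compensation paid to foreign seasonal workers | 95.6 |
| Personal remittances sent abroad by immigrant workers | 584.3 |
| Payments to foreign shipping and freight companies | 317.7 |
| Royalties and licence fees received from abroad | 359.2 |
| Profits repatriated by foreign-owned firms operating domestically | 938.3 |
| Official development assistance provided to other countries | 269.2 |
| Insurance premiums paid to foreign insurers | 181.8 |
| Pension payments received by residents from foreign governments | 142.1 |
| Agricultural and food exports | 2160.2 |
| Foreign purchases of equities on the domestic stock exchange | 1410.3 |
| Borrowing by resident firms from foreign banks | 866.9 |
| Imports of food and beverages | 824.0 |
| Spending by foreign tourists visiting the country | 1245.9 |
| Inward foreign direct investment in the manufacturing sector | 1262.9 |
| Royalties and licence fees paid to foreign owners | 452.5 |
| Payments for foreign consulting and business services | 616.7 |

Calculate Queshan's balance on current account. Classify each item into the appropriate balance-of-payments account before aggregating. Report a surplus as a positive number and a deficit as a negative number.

-2806.1

Goods: -824.0 - 2433.4 + 2160.2 = -1097.2
Services: 359.2 + 1245.9 - 317.7 - 452.5 - 616.7 - 181.8 = 36.4
Primary income: -95.6 - 938.3 = -1033.9
Secondary income: -584.3 + 142.1 - 269.2 = -711.4
Current account = (-1097.2) + 36.4 + (-1033.9) + (-711.4) = -2806.1
(Excluded from the current account — financial account: foreign purchases of equities on the domestic stock exchange 1410.3, borrowing by resident firms from foreign banks 866.9, inward foreign direct investment in the manufacturing sector 1262.9.)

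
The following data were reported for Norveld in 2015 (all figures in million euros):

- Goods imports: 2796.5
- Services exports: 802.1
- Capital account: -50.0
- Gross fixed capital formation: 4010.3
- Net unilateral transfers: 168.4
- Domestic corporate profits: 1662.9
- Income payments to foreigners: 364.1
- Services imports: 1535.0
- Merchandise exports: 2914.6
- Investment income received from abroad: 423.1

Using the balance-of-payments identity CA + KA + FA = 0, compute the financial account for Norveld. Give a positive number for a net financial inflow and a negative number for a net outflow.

Goods balance = 2914.6 - 2796.5 = 118.1
Services balance = 802.1 - 1535.0 = -732.9
Trade balance (goods + services) = 118.1 + (-732.9) = -614.8
Net primary income = 423.1 - 364.1 = 59.0
Net secondary income = 168.4
Current account = -614.8 + 59.0 + 168.4 = -387.4
Financial account = -(-387.4 + (-50.0)) = 437.4

437.4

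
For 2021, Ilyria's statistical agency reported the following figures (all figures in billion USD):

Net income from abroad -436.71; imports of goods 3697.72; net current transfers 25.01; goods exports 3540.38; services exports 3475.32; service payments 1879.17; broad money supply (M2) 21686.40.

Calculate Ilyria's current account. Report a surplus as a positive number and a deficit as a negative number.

Goods balance = 3540.38 - 3697.72 = -157.34
Services balance = 3475.32 - 1879.17 = 1596.15
Trade balance (goods + services) = -157.34 + 1596.15 = 1438.81
Net primary income = -436.71
Net secondary income = 25.01
Current account = 1438.81 + (-436.71) + 25.01 = 1027.11

1027.11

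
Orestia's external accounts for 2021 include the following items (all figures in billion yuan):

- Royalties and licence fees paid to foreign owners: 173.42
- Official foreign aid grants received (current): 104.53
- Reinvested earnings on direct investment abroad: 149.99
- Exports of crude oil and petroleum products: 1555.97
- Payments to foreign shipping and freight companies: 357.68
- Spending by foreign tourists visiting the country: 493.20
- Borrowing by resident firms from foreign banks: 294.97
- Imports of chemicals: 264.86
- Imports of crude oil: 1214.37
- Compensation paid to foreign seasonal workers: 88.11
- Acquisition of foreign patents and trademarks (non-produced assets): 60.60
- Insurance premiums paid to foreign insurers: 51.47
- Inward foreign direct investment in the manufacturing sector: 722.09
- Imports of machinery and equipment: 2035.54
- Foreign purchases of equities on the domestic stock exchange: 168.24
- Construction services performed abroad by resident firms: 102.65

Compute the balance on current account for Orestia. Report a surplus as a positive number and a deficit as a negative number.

Goods: 1555.97 - 264.86 - 2035.54 - 1214.37 = -1958.80
Services: -357.68 - 173.42 - 51.47 + 493.20 + 102.65 = 13.28
Primary income: -88.11 + 149.99 = 61.88
Secondary income: 104.53
Current account = (-1958.80) + 13.28 + 61.88 + 104.53 = -1779.11
(Excluded from the current account — financial account: borrowing by resident firms from foreign banks 294.97, inward foreign direct investment in the manufacturing sector 722.09, foreign purchases of equities on the domestic stock exchange 168.24; capital account: acquisition of foreign patents and trademarks (non-produced assets) 60.60.)

-1779.11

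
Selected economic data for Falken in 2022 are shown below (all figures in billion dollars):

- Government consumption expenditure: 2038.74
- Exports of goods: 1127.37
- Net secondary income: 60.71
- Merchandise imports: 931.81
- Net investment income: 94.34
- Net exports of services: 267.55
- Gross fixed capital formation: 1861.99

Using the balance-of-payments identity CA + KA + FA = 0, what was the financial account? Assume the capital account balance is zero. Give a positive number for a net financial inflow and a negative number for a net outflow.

Goods balance = 1127.37 - 931.81 = 195.56
Services balance = 267.55
Trade balance (goods + services) = 195.56 + 267.55 = 463.11
Net primary income = 94.34
Net secondary income = 60.71
Current account = 463.11 + 94.34 + 60.71 = 618.16
Financial account = -(618.16) = -618.16

-618.16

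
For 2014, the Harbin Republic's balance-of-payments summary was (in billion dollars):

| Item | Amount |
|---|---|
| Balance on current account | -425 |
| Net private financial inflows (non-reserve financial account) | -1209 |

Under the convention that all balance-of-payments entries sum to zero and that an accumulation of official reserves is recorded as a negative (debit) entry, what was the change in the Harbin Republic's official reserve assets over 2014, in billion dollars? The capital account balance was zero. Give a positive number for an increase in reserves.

-1634

Official reserve transactions balance = -((-425) + (-1209)) = 1634
An accumulation of reserves is recorded as a debit (negative entry), so the change in the stock of reserves is the negative of that balance.
Change in official reserves = -(1634) = -1634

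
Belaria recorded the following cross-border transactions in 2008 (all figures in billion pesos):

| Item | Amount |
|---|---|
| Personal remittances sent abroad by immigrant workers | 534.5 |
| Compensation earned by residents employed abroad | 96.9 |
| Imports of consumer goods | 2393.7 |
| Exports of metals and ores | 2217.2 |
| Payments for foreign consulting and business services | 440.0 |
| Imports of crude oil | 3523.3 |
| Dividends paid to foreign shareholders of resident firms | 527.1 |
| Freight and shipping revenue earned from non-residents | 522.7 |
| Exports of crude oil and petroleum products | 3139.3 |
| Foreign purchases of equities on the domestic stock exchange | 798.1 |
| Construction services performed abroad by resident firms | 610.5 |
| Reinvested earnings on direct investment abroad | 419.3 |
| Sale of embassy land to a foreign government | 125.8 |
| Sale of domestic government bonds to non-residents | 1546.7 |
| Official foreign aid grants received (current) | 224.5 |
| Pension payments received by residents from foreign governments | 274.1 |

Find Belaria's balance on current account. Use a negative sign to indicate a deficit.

85.9

Goods: -3523.3 + 2217.2 + 3139.3 - 2393.7 = -560.5
Services: -440.0 + 610.5 + 522.7 = 693.2
Primary income: 419.3 + 96.9 - 527.1 = -10.9
Secondary income: -534.5 + 274.1 + 224.5 = -35.9
Current account = (-560.5) + 693.2 + (-10.9) + (-35.9) = 85.9
(Excluded from the current account — financial account: foreign purchases of equities on the domestic stock exchange 798.1, sale of domestic government bonds to non-residents 1546.7; capital account: sale of embassy land to a foreign government 125.8.)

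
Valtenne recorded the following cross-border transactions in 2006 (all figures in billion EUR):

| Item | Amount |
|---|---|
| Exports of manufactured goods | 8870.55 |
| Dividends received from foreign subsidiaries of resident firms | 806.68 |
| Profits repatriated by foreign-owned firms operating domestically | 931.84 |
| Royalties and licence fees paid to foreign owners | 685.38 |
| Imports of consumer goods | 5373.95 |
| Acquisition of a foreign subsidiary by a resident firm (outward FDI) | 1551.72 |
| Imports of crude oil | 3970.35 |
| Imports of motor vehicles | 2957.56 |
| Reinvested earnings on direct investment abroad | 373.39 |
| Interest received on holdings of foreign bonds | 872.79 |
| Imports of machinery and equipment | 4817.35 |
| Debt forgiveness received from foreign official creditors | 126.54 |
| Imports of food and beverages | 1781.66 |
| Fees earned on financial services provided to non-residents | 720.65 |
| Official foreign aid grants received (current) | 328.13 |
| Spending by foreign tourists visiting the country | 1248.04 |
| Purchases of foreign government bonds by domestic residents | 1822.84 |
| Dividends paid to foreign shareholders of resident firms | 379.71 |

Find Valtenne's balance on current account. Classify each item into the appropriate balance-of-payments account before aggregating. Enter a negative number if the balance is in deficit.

Goods: -5373.95 + 8870.55 - 3970.35 - 4817.35 - 1781.66 - 2957.56 = -10030.32
Services: -685.38 + 720.65 + 1248.04 = 1283.31
Primary income: -931.84 + 373.39 + 872.79 - 379.71 + 806.68 = 741.31
Secondary income: 328.13
Current account = (-10030.32) + 1283.31 + 741.31 + 328.13 = -7677.57
(Excluded from the current account — financial account: acquisition of a foreign subsidiary by a resident firm (outward FDI) 1551.72, purchases of foreign government bonds by domestic residents 1822.84; capital account: debt forgiveness received from foreign official creditors 126.54.)

-7677.57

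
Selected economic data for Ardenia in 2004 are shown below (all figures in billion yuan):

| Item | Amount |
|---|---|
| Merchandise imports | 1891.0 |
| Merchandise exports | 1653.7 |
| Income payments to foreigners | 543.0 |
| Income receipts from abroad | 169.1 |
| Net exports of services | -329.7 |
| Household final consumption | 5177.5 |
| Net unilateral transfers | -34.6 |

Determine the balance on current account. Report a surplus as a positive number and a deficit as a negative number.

-975.5

Goods balance = 1653.7 - 1891.0 = -237.3
Services balance = -329.7
Trade balance (goods + services) = -237.3 + (-329.7) = -567.0
Net primary income = 169.1 - 543.0 = -373.9
Net secondary income = -34.6
Current account = -567.0 + (-373.9) + (-34.6) = -975.5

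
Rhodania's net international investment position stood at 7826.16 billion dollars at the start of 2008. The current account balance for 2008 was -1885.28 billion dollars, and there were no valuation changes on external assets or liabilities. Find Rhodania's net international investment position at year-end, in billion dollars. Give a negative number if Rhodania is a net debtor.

5940.88

With no valuation effects, change in NIIP = current account = -1885.28
End-of-year NIIP = 7826.16 + (-1885.28) = 5940.88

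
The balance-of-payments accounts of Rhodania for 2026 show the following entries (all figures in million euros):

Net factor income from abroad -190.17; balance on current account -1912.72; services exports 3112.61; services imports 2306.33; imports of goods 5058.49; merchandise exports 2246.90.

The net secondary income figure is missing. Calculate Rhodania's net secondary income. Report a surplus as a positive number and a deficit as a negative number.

282.76

Current account = goods balance + services balance + net primary income + net secondary income
Sum of the known components = -2195.48
Net secondary income = CA - (known components) = -1912.72 - (-2195.48) = 282.76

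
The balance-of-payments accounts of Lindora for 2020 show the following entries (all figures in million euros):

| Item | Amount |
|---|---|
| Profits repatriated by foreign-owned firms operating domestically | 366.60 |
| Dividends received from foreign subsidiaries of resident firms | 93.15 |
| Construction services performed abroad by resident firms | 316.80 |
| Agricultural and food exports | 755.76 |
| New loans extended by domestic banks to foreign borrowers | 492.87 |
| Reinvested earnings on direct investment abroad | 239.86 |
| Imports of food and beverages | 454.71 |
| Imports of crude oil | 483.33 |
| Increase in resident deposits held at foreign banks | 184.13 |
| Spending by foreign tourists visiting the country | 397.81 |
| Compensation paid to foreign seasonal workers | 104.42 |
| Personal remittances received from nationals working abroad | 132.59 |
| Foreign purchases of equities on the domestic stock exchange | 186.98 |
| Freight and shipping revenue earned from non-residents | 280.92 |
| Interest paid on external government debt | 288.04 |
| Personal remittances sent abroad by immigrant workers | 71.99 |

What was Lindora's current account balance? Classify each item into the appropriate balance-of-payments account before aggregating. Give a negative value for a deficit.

447.80

Goods: -454.71 - 483.33 + 755.76 = -182.28
Services: 316.80 + 397.81 + 280.92 = 995.53
Primary income: -288.04 - 104.42 + 93.15 + 239.86 - 366.60 = -426.05
Secondary income: 132.59 - 71.99 = 60.60
Current account = (-182.28) + 995.53 + (-426.05) + 60.60 = 447.80
(Excluded from the current account — financial account: new loans extended by domestic banks to foreign borrowers 492.87, increase in resident deposits held at foreign banks 184.13, foreign purchases of equities on the domestic stock exchange 186.98.)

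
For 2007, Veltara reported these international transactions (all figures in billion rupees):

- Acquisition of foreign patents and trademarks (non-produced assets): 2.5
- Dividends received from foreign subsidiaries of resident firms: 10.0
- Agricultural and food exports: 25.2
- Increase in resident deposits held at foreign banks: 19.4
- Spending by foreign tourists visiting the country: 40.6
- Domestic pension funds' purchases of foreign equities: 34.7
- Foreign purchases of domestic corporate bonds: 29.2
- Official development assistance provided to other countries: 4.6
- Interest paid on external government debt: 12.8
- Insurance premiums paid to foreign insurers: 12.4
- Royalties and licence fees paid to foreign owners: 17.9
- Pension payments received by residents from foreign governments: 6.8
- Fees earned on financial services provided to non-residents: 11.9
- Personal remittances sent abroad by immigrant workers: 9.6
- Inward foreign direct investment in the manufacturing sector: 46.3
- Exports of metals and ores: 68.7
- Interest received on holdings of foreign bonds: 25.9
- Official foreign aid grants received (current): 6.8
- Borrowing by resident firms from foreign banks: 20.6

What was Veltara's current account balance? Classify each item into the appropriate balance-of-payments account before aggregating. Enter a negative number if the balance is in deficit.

138.6

Goods: 25.2 + 68.7 = 93.9
Services: -17.9 - 12.4 + 11.9 + 40.6 = 22.2
Primary income: 25.9 - 12.8 + 10.0 = 23.1
Secondary income: -9.6 + 6.8 + 6.8 - 4.6 = -0.6
Current account = 93.9 + 22.2 + 23.1 + (-0.6) = 138.6
(Excluded from the current account — capital account: acquisition of foreign patents and trademarks (non-produced assets) 2.5; financial account: increase in resident deposits held at foreign banks 19.4, domestic pension funds' purchases of foreign equities 34.7, foreign purchases of domestic corporate bonds 29.2, inward foreign direct investment in the manufacturing sector 46.3, borrowing by resident firms from foreign banks 20.6.)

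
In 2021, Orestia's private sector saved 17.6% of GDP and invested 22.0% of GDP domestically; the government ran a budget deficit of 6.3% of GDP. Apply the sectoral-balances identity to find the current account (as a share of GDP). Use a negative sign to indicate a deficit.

By the sectoral-balances identity, CA = (S_private - I) + (T - G).
Private balance = 17.6 - 22.0 = -4.4
Government balance (T - G) = -6.3
CA = -4.4 + (-6.3) = -10.7

-10.7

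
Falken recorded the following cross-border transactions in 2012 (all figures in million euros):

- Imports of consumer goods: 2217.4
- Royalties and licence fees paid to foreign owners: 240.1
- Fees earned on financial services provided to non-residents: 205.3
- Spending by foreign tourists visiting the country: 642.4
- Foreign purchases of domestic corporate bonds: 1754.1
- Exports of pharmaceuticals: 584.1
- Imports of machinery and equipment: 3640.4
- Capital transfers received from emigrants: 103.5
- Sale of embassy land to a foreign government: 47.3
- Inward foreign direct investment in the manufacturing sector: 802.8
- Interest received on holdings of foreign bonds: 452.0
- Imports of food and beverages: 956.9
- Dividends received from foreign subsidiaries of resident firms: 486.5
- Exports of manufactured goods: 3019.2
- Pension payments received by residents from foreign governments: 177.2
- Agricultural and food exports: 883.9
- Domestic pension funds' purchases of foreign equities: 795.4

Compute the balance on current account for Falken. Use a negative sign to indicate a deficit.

Goods: -956.9 - 3640.4 + 883.9 + 584.1 - 2217.4 + 3019.2 = -2327.5
Services: 642.4 + 205.3 - 240.1 = 607.6
Primary income: 486.5 + 452.0 = 938.5
Secondary income: 177.2
Current account = (-2327.5) + 607.6 + 938.5 + 177.2 = -604.2
(Excluded from the current account — financial account: foreign purchases of domestic corporate bonds 1754.1, inward foreign direct investment in the manufacturing sector 802.8, domestic pension funds' purchases of foreign equities 795.4; capital account: capital transfers received from emigrants 103.5, sale of embassy land to a foreign government 47.3.)

-604.2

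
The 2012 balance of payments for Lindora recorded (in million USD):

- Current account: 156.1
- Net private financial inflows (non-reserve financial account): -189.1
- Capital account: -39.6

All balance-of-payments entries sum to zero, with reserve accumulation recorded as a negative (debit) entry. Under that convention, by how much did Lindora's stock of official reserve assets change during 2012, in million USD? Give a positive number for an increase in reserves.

Official reserve transactions balance = -(156.1 + (-39.6) + (-189.1)) = 72.6
An accumulation of reserves is recorded as a debit (negative entry), so the change in the stock of reserves is the negative of that balance.
Change in official reserves = -(72.6) = -72.6

-72.6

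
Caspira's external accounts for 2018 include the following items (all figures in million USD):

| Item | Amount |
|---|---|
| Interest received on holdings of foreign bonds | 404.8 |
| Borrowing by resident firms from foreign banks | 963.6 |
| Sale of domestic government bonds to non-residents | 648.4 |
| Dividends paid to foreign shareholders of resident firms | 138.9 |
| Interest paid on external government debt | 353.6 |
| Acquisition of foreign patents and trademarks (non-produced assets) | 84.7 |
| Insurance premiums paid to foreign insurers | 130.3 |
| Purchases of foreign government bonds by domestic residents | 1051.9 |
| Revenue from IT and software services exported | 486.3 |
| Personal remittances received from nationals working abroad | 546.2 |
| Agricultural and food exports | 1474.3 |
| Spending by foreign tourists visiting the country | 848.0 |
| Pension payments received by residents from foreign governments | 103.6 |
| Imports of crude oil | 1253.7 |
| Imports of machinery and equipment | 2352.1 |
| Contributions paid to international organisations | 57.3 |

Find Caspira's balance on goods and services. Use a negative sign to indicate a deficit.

-927.5

Goods: 1474.3 - 1253.7 - 2352.1 = -2131.5
Services: -130.3 + 848.0 + 486.3 = 1204.0
Trade balance = -2131.5 + 1204.0 = -927.5
(Excluded from the trade balance — primary income: interest received on holdings of foreign bonds 404.8, dividends paid to foreign shareholders of resident firms 138.9, interest paid on external government debt 353.6; financial account: borrowing by resident firms from foreign banks 963.6, sale of domestic government bonds to non-residents 648.4, purchases of foreign government bonds by domestic residents 1051.9; capital account: acquisition of foreign patents and trademarks (non-produced assets) 84.7; secondary income: personal remittances received from nationals working abroad 546.2, pension payments received by residents from foreign governments 103.6, contributions paid to international organisations 57.3.)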